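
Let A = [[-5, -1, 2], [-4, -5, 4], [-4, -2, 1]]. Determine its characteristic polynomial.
χ_A(x) = (x + 3)^3

xI - A = [[x + 5, 1, -2], [4, x + 5, -4], [4, 2, x - 1]].

Expanding det(xI - A) along the first row:
det(xI - A) = + (x + 5)·det([[x + 5, -4], [2, x - 1]]) - (1)·det([[4, -4], [4, x - 1]]) + (-2)·det([[4, x + 5], [4, 2]]).

Evaluating gives χ_A(x) = x^3 + 9x^2 + 27x + 27 = (x + 3)^3.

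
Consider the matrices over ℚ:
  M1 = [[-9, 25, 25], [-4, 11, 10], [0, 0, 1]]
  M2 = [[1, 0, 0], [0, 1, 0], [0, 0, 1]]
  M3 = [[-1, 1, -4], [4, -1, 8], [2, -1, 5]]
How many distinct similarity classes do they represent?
Characteristic polynomials: χ_{M1} = (x - 1)^3, χ_{M2} = (x - 1)^3, χ_{M3} = (x - 1)^3.

{M1, M3}: invariant factors x - 1, (x - 1)^2.

{M2}: invariant factors x - 1, x - 1, x - 1.

Matrices are similar if and only if their invariant-factor lists agree; the partition into similarity classes is {M1, M3}, {M2}.

2 classes: {M1, M3}, {M2}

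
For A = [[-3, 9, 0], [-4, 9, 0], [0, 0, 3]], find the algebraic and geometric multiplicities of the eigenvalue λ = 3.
algebraic multiplicity 3, geometric multiplicity 2

The characteristic polynomial is (x - 3)^3, so the factor x - 3 appears with exponent 3: the algebraic multiplicity is 3.

rank(A - 3I) = 1, so the eigenspace has dimension 3 - 1 = 2: the geometric multiplicity is 2.

Since 2 < 3, A is not diagonalizable.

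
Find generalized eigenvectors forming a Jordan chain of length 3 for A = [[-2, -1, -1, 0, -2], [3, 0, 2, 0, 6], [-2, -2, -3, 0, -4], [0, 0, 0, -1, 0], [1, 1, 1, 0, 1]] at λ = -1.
We seek v_1 ∈ ker((A + I)^3) \ ker((A + I)^2), then set v_{i+1} = (A + I) v_i.

One such chain is v_1 = [[-1, 0, -1, 0, 1]]^T, v_2 = [[0, 1, 0, 0, 0]]^T, v_3 = [[-1, 1, -2, 0, 1]]^T. Check: (A + I) v_3 = [[0, 0, 0, 0, 0]]^T = 0.

v_1 = [[-1, 0, -1, 0, 1]]^T, v_2 = [[0, 1, 0, 0, 0]]^T, v_3 = [[-1, 1, -2, 0, 1]]^T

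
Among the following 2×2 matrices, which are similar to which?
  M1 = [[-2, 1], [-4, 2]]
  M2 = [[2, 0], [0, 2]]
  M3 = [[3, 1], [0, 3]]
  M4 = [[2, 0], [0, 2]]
3 classes: {M1}, {M2, M4}, {M3}

Characteristic polynomials: χ_{M1} = x^2, χ_{M2} = (x - 2)^2, χ_{M3} = (x - 3)^2, χ_{M4} = (x - 2)^2.

{M1}: invariant factors x^2.

{M2, M4}: invariant factors x - 2, x - 2.

{M3}: invariant factors (x - 3)^2.

Matrices are similar if and only if their invariant-factor lists agree; the partition into similarity classes is {M1}, {M2, M4}, {M3}.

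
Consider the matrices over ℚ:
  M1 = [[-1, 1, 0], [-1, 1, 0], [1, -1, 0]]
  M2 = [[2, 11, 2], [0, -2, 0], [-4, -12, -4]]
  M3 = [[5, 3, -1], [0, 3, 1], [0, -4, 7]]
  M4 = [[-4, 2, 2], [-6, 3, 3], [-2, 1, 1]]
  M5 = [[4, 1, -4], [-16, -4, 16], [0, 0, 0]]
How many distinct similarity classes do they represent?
Characteristic polynomials: χ_{M1} = x^3, χ_{M2} = x(x + 2)^2, χ_{M3} = (x - 5)^3, χ_{M4} = x^3, χ_{M5} = x^3.

{M1, M4, M5}: invariant factors x, x^2.

{M2}: invariant factors x(x + 2)^2.

{M3}: invariant factors (x - 5)^3.

Matrices are similar if and only if their invariant-factor lists agree; the partition into similarity classes is {M1, M4, M5}, {M2}, {M3}.

3 classes: {M1, M4, M5}, {M2}, {M3}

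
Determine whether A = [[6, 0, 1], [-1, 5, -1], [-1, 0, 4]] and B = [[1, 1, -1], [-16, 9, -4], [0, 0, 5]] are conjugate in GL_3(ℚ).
Two matrices over a field are similar if and only if they have the same invariant factors.

Both A and B have characteristic polynomial (x - 5)^3 and minimal polynomial (x - 5)^2. Computing further, both have invariant factors x - 5, (x - 5)^2. Hence A and B are similar.

Yes.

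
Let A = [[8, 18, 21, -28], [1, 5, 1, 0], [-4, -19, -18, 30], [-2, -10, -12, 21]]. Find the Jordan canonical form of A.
The characteristic polynomial is det(xI - A) = (x - 5)^3(x - 1), so the eigenvalues are 1 (algebraic multiplicity 1), 5 (algebraic multiplicity 3).

For λ = 1: algebraic multiplicity 1 gives one 1×1 block.

For λ = 5: rank(A - 5I) = 3, rank((A - 5I)^2) = 2, rank((A - 5I)^3) = 1. The eigenspace has dimension 4 - 3 = 1, so there is 1 Jordan block; the rank sequence gives block sizes [3].

Assembling the blocks gives the Jordan form J above.

J = [[1, 0, 0, 0], [0, 5, 1, 0], [0, 0, 5, 1], [0, 0, 0, 5]]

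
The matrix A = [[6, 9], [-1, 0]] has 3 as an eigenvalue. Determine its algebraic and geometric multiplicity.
algebraic multiplicity 2, geometric multiplicity 1

The characteristic polynomial is (x - 3)^2, so the factor x - 3 appears with exponent 2: the algebraic multiplicity is 2.

rank(A - 3I) = 1, so the eigenspace has dimension 2 - 1 = 1: the geometric multiplicity is 1.

Since 1 < 2, A is not diagonalizable.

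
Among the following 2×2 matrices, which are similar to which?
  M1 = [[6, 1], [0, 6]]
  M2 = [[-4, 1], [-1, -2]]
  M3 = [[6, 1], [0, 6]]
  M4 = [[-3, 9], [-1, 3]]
3 classes: {M1, M3}, {M2}, {M4}

Characteristic polynomials: χ_{M1} = (x - 6)^2, χ_{M2} = (x + 3)^2, χ_{M3} = (x - 6)^2, χ_{M4} = x^2.

{M1, M3}: invariant factors (x - 6)^2.

{M2}: invariant factors (x + 3)^2.

{M4}: invariant factors x^2.

Matrices are similar if and only if their invariant-factor lists agree; the partition into similarity classes is {M1, M3}, {M2}, {M4}.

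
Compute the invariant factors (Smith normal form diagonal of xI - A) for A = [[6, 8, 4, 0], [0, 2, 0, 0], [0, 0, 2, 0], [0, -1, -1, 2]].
The Jordan structure of A has elementary divisors (x - 2)^2, (x - 2), (x - 6). Arranging the block sizes at each eigenvalue in decreasing order and taking row products gives the invariant factors.

Invariant factors (smallest first, each dividing the next): x - 2, (x - 6)(x - 2)^2.

Check: the last factor (x - 6)(x - 2)^2 is the minimal polynomial, and the product (x - 6)(x - 2)^3 is the characteristic polynomial.

x - 2, (x - 6)(x - 2)^2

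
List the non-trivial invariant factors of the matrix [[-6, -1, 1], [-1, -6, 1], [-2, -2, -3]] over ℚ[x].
x + 5, (x + 5)^2

The Jordan structure of A has elementary divisors (x + 5)^2, (x + 5). Arranging the block sizes at each eigenvalue in decreasing order and taking row products gives the invariant factors.

Invariant factors (smallest first, each dividing the next): x + 5, (x + 5)^2.

Check: the last factor (x + 5)^2 is the minimal polynomial, and the product (x + 5)^3 is the characteristic polynomial.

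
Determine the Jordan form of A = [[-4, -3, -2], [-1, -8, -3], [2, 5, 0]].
J = [[-4, 1, 0], [0, -4, 1], [0, 0, -4]]

The characteristic polynomial is det(xI - A) = (x + 4)^3, so the eigenvalues are -4 (algebraic multiplicity 3).

For λ = -4: rank(A + 4I) = 2, rank((A + 4I)^2) = 1, rank((A + 4I)^3) = 0. The eigenspace has dimension 3 - 2 = 1, so there is 1 Jordan block; the rank sequence gives block sizes [3].

Assembling the blocks gives the Jordan form J above.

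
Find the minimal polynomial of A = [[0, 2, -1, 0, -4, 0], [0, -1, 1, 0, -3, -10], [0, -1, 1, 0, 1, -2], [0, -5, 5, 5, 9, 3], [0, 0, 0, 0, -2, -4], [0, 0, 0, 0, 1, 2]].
The characteristic polynomial factors as x^5(x - 5). The minimal polynomial is ∏(x - λ)^{k_λ} where k_λ is the size of the largest Jordan block at λ.

For λ = 0: rank(A) = 4, and the largest Jordan block has size 3 (the smallest k with rank(A^k) = rank(A^(k+1))).
For λ = 5: rank(A - 5I) = 5, and the largest Jordan block has size 1 (the smallest k with rank((A - 5I)^k) = rank((A - 5I)^(k+1))).

So m_A(x) = x^3(x - 5).

m_A(x) = x^3(x - 5)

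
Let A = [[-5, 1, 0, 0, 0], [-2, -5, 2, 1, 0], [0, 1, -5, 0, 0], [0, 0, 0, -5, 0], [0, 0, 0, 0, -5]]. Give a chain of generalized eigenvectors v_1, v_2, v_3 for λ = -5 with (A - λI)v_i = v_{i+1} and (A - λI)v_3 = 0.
We seek v_1 ∈ ker((A + 5I)^3) \ ker((A + 5I)^2), then set v_{i+1} = (A + 5I) v_i.

One such chain is v_1 = [[1, 0, 2, -1, 0]]^T, v_2 = [[0, 1, 0, 0, 0]]^T, v_3 = [[1, 0, 1, 0, 0]]^T. Check: (A + 5I) v_3 = [[0, 0, 0, 0, 0]]^T = 0.

v_1 = [[1, 0, 2, -1, 0]]^T, v_2 = [[0, 1, 0, 0, 0]]^T, v_3 = [[1, 0, 1, 0, 0]]^T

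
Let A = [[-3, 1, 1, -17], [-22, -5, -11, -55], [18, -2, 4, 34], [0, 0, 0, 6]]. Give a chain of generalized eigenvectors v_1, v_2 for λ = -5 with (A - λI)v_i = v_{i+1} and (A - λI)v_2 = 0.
We seek v_1 ∈ ker((A + 5I)^2) \ ker(A + 5I), then set v_{i+1} = (A + 5I) v_i.

One such chain is v_1 = [[0, 1, 0, 0]]^T, v_2 = [[1, 0, -2, 0]]^T. Check: (A + 5I) v_2 = [[0, 0, 0, 0]]^T = 0.

v_1 = [[0, 1, 0, 0]]^T, v_2 = [[1, 0, -2, 0]]^T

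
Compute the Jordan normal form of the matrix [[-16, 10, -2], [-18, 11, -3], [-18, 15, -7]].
J = [[-4, 1, 0], [0, -4, 0], [0, 0, -4]]

The characteristic polynomial is det(xI - A) = (x + 4)^3, so the eigenvalues are -4 (algebraic multiplicity 3).

For λ = -4: rank(A + 4I) = 1, rank((A + 4I)^2) = 0. The eigenspace has dimension 3 - 1 = 2, so there are 2 Jordan blocks; the rank sequence gives block sizes [2, 1].

Assembling the blocks gives the Jordan form J above.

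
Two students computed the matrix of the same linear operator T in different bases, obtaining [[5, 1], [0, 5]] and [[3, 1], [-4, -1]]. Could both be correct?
trace(A) = 10 but trace(B) = 2. The trace is a similarity invariant, so A and B are not similar.

No.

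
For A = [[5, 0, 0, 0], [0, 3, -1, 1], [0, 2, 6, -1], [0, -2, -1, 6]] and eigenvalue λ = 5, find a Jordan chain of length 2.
We seek v_1 ∈ ker((A - 5I)^2) \ ker(A - 5I), then set v_{i+1} = (A - 5I) v_i.

One such chain is v_1 = [[1, 0, 0, -1]]^T, v_2 = [[0, -1, 1, -1]]^T. Check: (A - 5I) v_2 = [[0, 0, 0, 0]]^T = 0.

v_1 = [[1, 0, 0, -1]]^T, v_2 = [[0, -1, 1, -1]]^T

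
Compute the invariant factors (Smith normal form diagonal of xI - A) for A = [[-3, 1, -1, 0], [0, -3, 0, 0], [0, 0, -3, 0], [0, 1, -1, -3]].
x + 3, x + 3, (x + 3)^2

The Jordan structure of A has elementary divisors (x + 3)^2, (x + 3), (x + 3). Arranging the block sizes at each eigenvalue in decreasing order and taking row products gives the invariant factors.

Invariant factors (smallest first, each dividing the next): x + 3, x + 3, (x + 3)^2.

Check: the last factor (x + 3)^2 is the minimal polynomial, and the product (x + 3)^4 is the characteristic polynomial.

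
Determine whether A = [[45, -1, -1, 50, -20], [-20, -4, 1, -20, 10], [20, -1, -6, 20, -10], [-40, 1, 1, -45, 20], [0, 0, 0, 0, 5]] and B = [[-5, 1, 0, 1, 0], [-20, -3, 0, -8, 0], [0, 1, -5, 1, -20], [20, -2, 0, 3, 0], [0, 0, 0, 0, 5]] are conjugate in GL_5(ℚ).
Yes.

Two matrices over a field are similar if and only if they have the same invariant factors.

Both A and B have characteristic polynomial (x - 5)^2(x + 5)^3 and minimal polynomial (x - 5)(x + 5)^2. Computing further, both have invariant factors (x - 5)(x + 5), (x - 5)(x + 5)^2. Hence A and B are similar.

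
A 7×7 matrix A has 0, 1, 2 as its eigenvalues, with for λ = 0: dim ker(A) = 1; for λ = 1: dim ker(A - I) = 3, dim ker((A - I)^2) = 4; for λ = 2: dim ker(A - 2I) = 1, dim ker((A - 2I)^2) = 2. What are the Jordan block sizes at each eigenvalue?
λ = 0: successive nullity increments [1] count blocks of size ≥ k; block sizes are [1].
λ = 1: successive nullity increments [3, 1] count blocks of size ≥ k; block sizes are [2, 1, 1].
λ = 2: successive nullity increments [1, 1] count blocks of size ≥ k; block sizes are [2].

Jordan blocks: (0, 1), (1, 2), (1, 1), (1, 1), (2, 2)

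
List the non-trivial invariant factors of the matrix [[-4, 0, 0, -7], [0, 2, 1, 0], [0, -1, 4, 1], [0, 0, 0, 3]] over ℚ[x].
The Jordan structure of A has elementary divisors (x + 4), (x - 3)^3. Arranging the block sizes at each eigenvalue in decreasing order and taking row products gives the invariant factors.

Invariant factors (smallest first, each dividing the next): (x - 3)^3(x + 4).

Check: the last factor (x - 3)^3(x + 4) is the minimal polynomial, and the product (x - 3)^3(x + 4) is the characteristic polynomial.

(x - 3)^3(x + 4)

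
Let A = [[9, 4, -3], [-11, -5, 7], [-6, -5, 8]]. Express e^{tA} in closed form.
e^{tA} = [[(-t^2 + 10*t + 2)*e^{4*t}/2, t*(8 - t)*e^{4*t}/2, t*(t - 6)*e^{4*t}/2], [t*(t - 11)*e^{4*t}, (t^2 - 9*t + 1)*e^{4*t}, t*(7 - t)*e^{4*t}], [t*(t - 12)*e^{4*t}/2, t*(t - 10)*e^{4*t}/2, (-t^2 + 8*t + 2)*e^{4*t}/2]]

A has Jordan form J = [[4, 1, 0], [0, 4, 1], [0, 0, 4]] with A = PJP^{-1}, so e^{tA} = P e^{tJ} P^{-1}.

For a Jordan block J_k(λ), e^{tJ_k(λ)} = e^{λt} · (I + tN + t^2 N^2/2! + ... + t^{k-1} N^{k-1}/(k-1)!) where N is the nilpotent superdiagonal part.

Assembling the blocks and conjugating back gives the entries of e^{tA} as shown above.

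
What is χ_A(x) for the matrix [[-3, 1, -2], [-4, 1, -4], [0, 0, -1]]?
χ_A(x) = (x + 1)^3

xI - A = [[x + 3, -1, 2], [4, x - 1, 4], [0, 0, x + 1]].

Expanding det(xI - A) along the first row:
det(xI - A) = + (x + 3)·det([[x - 1, 4], [0, x + 1]]) - (-1)·det([[4, 4], [0, x + 1]]) + (2)·det([[4, x - 1], [0, 0]]).

Evaluating gives χ_A(x) = x^3 + 3x^2 + 3x + 1 = (x + 1)^3.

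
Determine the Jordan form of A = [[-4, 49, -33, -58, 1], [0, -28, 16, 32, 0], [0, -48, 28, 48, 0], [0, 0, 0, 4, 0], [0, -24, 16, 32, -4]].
J = [[-4, 1, 0, 0, 0], [0, -4, 0, 0, 0], [0, 0, -4, 0, 0], [0, 0, 0, 4, 0], [0, 0, 0, 0, 4]]

The characteristic polynomial is det(xI - A) = (x - 4)^2(x + 4)^3, so the eigenvalues are -4 (algebraic multiplicity 3), 4 (algebraic multiplicity 2).

For λ = -4: rank(A + 4I) = 3, rank((A + 4I)^2) = 2. The eigenspace has dimension 5 - 3 = 2, so there are 2 Jordan blocks; the rank sequence gives block sizes [2, 1].

For λ = 4: rank(A - 4I) = 3. The eigenspace has dimension 5 - 3 = 2, so there are 2 Jordan blocks; the rank sequence gives block sizes [1, 1].

Assembling the blocks gives the Jordan form J above.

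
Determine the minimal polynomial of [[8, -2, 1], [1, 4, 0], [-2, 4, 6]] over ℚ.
m_A(x) = (x - 6)^3

The characteristic polynomial factors as (x - 6)^3. The minimal polynomial is ∏(x - λ)^{k_λ} where k_λ is the size of the largest Jordan block at λ.

For λ = 6: rank(A - 6I) = 2, and the largest Jordan block has size 3 (the smallest k with rank((A - 6I)^k) = rank((A - 6I)^(k+1))).

So m_A(x) = (x - 6)^3.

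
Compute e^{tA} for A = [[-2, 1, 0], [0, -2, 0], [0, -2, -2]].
e^{tA} = [[e^{-2*t}, t*e^{-2*t}, 0], [0, e^{-2*t}, 0], [0, -2*t*e^{-2*t}, e^{-2*t}]]

A has Jordan form J = [[-2, 1, 0], [0, -2, 0], [0, 0, -2]] with A = PJP^{-1}, so e^{tA} = P e^{tJ} P^{-1}.

For a Jordan block J_k(λ), e^{tJ_k(λ)} = e^{λt} · (I + tN + t^2 N^2/2! + ... + t^{k-1} N^{k-1}/(k-1)!) where N is the nilpotent superdiagonal part.

Assembling the blocks and conjugating back gives the entries of e^{tA} as shown above.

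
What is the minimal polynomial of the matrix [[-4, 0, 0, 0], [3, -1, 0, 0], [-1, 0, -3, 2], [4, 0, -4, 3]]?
The characteristic polynomial factors as (x - 1)(x + 1)^2(x + 4). The minimal polynomial is ∏(x - λ)^{k_λ} where k_λ is the size of the largest Jordan block at λ.

For λ = -4: rank(A + 4I) = 3, and the largest Jordan block has size 1 (the smallest k with rank((A + 4I)^k) = rank((A + 4I)^(k+1))).
For λ = -1: rank(A + I) = 2, and the largest Jordan block has size 1 (the smallest k with rank((A + I)^k) = rank((A + I)^(k+1))).
For λ = 1: rank(A - I) = 3, and the largest Jordan block has size 1 (the smallest k with rank((A - I)^k) = rank((A - I)^(k+1))).

So m_A(x) = (x - 1)(x + 1)(x + 4).

m_A(x) = (x - 1)(x + 1)(x + 4)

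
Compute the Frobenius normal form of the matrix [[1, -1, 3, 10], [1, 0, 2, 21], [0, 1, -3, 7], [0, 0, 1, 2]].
R = [[0, 0, 0, 0], [1, 0, 0, 4], [0, 1, 0, 15], [0, 0, 1, 0]]

The invariant factors of A (the non-unit diagonal entries of the Smith normal form of xI - A over ℚ[x]) are x(x - 4)(x^2 + 4x + 1), each dividing the next. The characteristic polynomial is their product, x(x - 4)(x^2 + 4x + 1).

The rational canonical form is the block-diagonal matrix of companion matrices C(f_i):
R = [[0, 0, 0, 0], [1, 0, 0, 4], [0, 1, 0, 15], [0, 0, 1, 0]].

Note the characteristic polynomial does not split into linear factors over ℚ, so A has no Jordan form over ℚ; the rational canonical form exists over any field.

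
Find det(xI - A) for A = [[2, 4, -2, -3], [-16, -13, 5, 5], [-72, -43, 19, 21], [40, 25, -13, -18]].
xI - A = [[x - 2, -4, 2, 3], [16, x + 13, -5, -5], [72, 43, x - 19, -21], [-40, -25, 13, x + 18]].

Expanding det(xI - A) along the first row:
det(xI - A) = + (x - 2)·det([[x + 13, -5, -5], [43, x - 19, -21], [-25, 13, x + 18]]) - (-4)·det([[16, -5, -5], [72, x - 19, -21], [-40, 13, x + 18]]) + (2)·det([[16, x + 13, -5], [72, 43, -21], [-40, -25, x + 18]]) - (3)·det([[16, x + 13, -5], [72, 43, x - 19], [-40, -25, 13]]).

Evaluating gives χ_A(x) = x^4 + 10x^3 + 24x^2 - 32x - 128 = (x - 2)(x + 4)^3.

χ_A(x) = (x - 2)(x + 4)^3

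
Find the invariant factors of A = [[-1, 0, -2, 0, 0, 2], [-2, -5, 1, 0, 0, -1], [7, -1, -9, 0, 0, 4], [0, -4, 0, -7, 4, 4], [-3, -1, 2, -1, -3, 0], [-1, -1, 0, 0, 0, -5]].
x + 5, (x + 5)^2, (x + 5)^3

The Jordan structure of A has elementary divisors (x + 5)^3, (x + 5)^2, (x + 5). Arranging the block sizes at each eigenvalue in decreasing order and taking row products gives the invariant factors.

Invariant factors (smallest first, each dividing the next): x + 5, (x + 5)^2, (x + 5)^3.

Check: the last factor (x + 5)^3 is the minimal polynomial, and the product (x + 5)^6 is the characteristic polynomial.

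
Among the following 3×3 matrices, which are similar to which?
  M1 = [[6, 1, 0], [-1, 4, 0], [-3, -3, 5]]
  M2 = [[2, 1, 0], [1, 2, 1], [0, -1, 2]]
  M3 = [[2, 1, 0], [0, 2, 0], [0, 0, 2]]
Characteristic polynomials: χ_{M1} = (x - 5)^3, χ_{M2} = (x - 2)^3, χ_{M3} = (x - 2)^3.

{M1}: invariant factors x - 5, (x - 5)^2.

{M2}: invariant factors (x - 2)^3.

{M3}: invariant factors x - 2, (x - 2)^2.

Matrices are similar if and only if their invariant-factor lists agree; the partition into similarity classes is {M1}, {M2}, {M3}.

3 classes: {M1}, {M2}, {M3}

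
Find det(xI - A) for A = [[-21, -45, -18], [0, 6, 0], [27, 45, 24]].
xI - A = [[x + 21, 45, 18], [0, x - 6, 0], [-27, -45, x - 24]].

Expanding det(xI - A) along the first row:
det(xI - A) = + (x + 21)·det([[x - 6, 0], [-45, x - 24]]) - (45)·det([[0, 0], [-27, x - 24]]) + (18)·det([[0, x - 6], [-27, -45]]).

Evaluating gives χ_A(x) = x^3 - 9x^2 + 108 = (x - 6)^2(x + 3).

χ_A(x) = (x - 6)^2(x + 3)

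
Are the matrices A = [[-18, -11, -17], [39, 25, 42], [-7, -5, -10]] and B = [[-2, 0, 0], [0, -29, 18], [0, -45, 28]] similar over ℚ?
Both have characteristic polynomial (x - 1)(x + 2)^2, but the minimal polynomial of A is (x - 1)(x + 2)^2 while the minimal polynomial of B is (x - 1)(x + 2). The minimal polynomial is a similarity invariant, so A and B are not similar.

No.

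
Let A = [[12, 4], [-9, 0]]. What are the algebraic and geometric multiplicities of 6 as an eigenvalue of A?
algebraic multiplicity 2, geometric multiplicity 1

The characteristic polynomial is (x - 6)^2, so the factor x - 6 appears with exponent 2: the algebraic multiplicity is 2.

rank(A - 6I) = 1, so the eigenspace has dimension 2 - 1 = 1: the geometric multiplicity is 1.

Since 1 < 2, A is not diagonalizable.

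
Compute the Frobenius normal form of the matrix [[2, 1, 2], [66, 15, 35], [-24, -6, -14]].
The invariant factors of A (the non-unit diagonal entries of the Smith normal form of xI - A over ℚ[x]) are (x - 6)(x + 1)(x + 2), each dividing the next. The characteristic polynomial is their product, (x - 6)(x + 1)(x + 2).

The rational canonical form is the block-diagonal matrix of companion matrices C(f_i):
R = [[0, 0, 12], [1, 0, 16], [0, 1, 3]].

R = [[0, 0, 12], [1, 0, 16], [0, 1, 3]]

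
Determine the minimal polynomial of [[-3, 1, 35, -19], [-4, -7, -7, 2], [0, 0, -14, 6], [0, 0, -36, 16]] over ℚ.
The characteristic polynomial factors as (x - 4)(x + 2)(x + 5)^2. The minimal polynomial is ∏(x - λ)^{k_λ} where k_λ is the size of the largest Jordan block at λ.

For λ = -5: rank(A + 5I) = 3, and the largest Jordan block has size 2 (the smallest k with rank((A + 5I)^k) = rank((A + 5I)^(k+1))).
For λ = -2: rank(A + 2I) = 3, and the largest Jordan block has size 1 (the smallest k with rank((A + 2I)^k) = rank((A + 2I)^(k+1))).
For λ = 4: rank(A - 4I) = 3, and the largest Jordan block has size 1 (the smallest k with rank((A - 4I)^k) = rank((A - 4I)^(k+1))).

So m_A(x) = (x - 4)(x + 2)(x + 5)^2.

m_A(x) = (x - 4)(x + 2)(x + 5)^2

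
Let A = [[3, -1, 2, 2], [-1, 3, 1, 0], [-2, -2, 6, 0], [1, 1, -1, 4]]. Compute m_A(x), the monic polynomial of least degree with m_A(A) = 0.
The characteristic polynomial factors as (x - 4)^4. The minimal polynomial is ∏(x - λ)^{k_λ} where k_λ is the size of the largest Jordan block at λ.

For λ = 4: rank(A - 4I) = 2, and the largest Jordan block has size 3 (the smallest k with rank((A - 4I)^k) = rank((A - 4I)^(k+1))).

So m_A(x) = (x - 4)^3.

m_A(x) = (x - 4)^3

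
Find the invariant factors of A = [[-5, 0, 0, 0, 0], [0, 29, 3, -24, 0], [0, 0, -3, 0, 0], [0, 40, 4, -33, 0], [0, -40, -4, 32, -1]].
x + 1, (x + 1)(x + 3)^2(x + 5)

The Jordan structure of A has elementary divisors (x + 5), (x + 3)^2, (x + 1), (x + 1). Arranging the block sizes at each eigenvalue in decreasing order and taking row products gives the invariant factors.

Invariant factors (smallest first, each dividing the next): x + 1, (x + 1)(x + 3)^2(x + 5).

Check: the last factor (x + 1)(x + 3)^2(x + 5) is the minimal polynomial, and the product (x + 1)^2(x + 3)^2(x + 5) is the characteristic polynomial.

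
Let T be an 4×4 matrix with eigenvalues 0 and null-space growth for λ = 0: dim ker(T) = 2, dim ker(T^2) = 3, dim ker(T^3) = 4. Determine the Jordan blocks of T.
λ = 0: successive nullity increments [2, 1, 1] count blocks of size ≥ k; block sizes are [3, 1].

Jordan blocks: (0, 3), (0, 1)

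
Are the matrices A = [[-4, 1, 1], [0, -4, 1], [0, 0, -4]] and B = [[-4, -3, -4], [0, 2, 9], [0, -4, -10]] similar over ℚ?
Two matrices over a field are similar if and only if they have the same invariant factors.

Both A and B have characteristic polynomial (x + 4)^3 and minimal polynomial (x + 4)^3. Computing further, both have invariant factors (x + 4)^3. Hence A and B are similar.

Yes.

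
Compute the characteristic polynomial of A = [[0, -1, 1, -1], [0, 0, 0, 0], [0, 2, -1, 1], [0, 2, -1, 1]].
xI - A = [[x, 1, -1, 1], [0, x, 0, 0], [0, -2, x + 1, -1], [0, -2, 1, x - 1]].

Expanding det(xI - A) along the first row:
det(xI - A) = + (x)·det([[x, 0, 0], [-2, x + 1, -1], [-2, 1, x - 1]]) - (1)·det([[0, 0, 0], [0, x + 1, -1], [0, 1, x - 1]]) + (-1)·det([[0, x, 0], [0, -2, -1], [0, -2, x - 1]]) - (1)·det([[0, x, 0], [0, -2, x + 1], [0, -2, 1]]).

Evaluating gives χ_A(x) = x^4.

χ_A(x) = x^4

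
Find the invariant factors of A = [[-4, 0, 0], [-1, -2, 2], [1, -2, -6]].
The Jordan structure of A has elementary divisors (x + 4)^2, (x + 4). Arranging the block sizes at each eigenvalue in decreasing order and taking row products gives the invariant factors.

Invariant factors (smallest first, each dividing the next): x + 4, (x + 4)^2.

Check: the last factor (x + 4)^2 is the minimal polynomial, and the product (x + 4)^3 is the characteristic polynomial.

x + 4, (x + 4)^2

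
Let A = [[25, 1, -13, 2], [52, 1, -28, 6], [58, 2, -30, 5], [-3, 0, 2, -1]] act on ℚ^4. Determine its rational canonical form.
R = [[0, 0, 0, -5], [1, 0, 0, -16], [0, 1, 0, -3], [0, 0, 1, -5]]

The invariant factors of A (the non-unit diagonal entries of the Smith normal form of xI - A over ℚ[x]) are (x + 5)(x^3 + 3x + 1), each dividing the next. The characteristic polynomial is their product, (x + 5)(x^3 + 3x + 1).

The rational canonical form is the block-diagonal matrix of companion matrices C(f_i):
R = [[0, 0, 0, -5], [1, 0, 0, -16], [0, 1, 0, -3], [0, 0, 1, -5]].

Note the characteristic polynomial does not split into linear factors over ℚ, so A has no Jordan form over ℚ; the rational canonical form exists over any field.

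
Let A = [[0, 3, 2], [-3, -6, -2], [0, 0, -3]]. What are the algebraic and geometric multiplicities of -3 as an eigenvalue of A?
The characteristic polynomial is (x + 3)^3, so the factor x + 3 appears with exponent 3: the algebraic multiplicity is 3.

rank(A + 3I) = 1, so the eigenspace has dimension 3 - 1 = 2: the geometric multiplicity is 2.

Since 2 < 3, A is not diagonalizable.

algebraic multiplicity 3, geometric multiplicity 2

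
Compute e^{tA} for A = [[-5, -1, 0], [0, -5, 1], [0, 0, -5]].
A has Jordan form J = [[-5, 1, 0], [0, -5, 1], [0, 0, -5]] with A = PJP^{-1}, so e^{tA} = P e^{tJ} P^{-1}.

For a Jordan block J_k(λ), e^{tJ_k(λ)} = e^{λt} · (I + tN + t^2 N^2/2! + ... + t^{k-1} N^{k-1}/(k-1)!) where N is the nilpotent superdiagonal part.

Assembling the blocks and conjugating back gives the entries of e^{tA} as shown above.

e^{tA} = [[e^{-5*t}, -t*e^{-5*t}, -t^2*e^{-5*t}/2], [0, e^{-5*t}, t*e^{-5*t}], [0, 0, e^{-5*t}]]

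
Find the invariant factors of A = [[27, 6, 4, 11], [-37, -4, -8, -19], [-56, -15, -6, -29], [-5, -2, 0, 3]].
(x - 6)^2(x - 4)^2

The Jordan structure of A has elementary divisors (x - 4)^2, (x - 6)^2. Arranging the block sizes at each eigenvalue in decreasing order and taking row products gives the invariant factors.

Invariant factors (smallest first, each dividing the next): (x - 6)^2(x - 4)^2.

Check: the last factor (x - 6)^2(x - 4)^2 is the minimal polynomial, and the product (x - 6)^2(x - 4)^2 is the characteristic polynomial.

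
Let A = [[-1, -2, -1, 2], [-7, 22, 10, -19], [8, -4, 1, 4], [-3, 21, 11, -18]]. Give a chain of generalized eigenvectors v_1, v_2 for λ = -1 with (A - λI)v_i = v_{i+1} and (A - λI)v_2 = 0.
v_1 = [[1, 5, -3, 4]]^T, v_2 = [[1, 2, -2, 1]]^T

We seek v_1 ∈ ker((A + I)^2) \ ker(A + I), then set v_{i+1} = (A + I) v_i.

One such chain is v_1 = [[1, 5, -3, 4]]^T, v_2 = [[1, 2, -2, 1]]^T. Check: (A + I) v_2 = [[0, 0, 0, 0]]^T = 0.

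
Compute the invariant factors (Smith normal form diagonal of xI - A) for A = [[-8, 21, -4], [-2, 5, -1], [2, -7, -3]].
(x + 2)^3

The Jordan structure of A has elementary divisors (x + 2)^3. Arranging the block sizes at each eigenvalue in decreasing order and taking row products gives the invariant factors.

Invariant factors (smallest first, each dividing the next): (x + 2)^3.

Check: the last factor (x + 2)^3 is the minimal polynomial, and the product (x + 2)^3 is the characteristic polynomial.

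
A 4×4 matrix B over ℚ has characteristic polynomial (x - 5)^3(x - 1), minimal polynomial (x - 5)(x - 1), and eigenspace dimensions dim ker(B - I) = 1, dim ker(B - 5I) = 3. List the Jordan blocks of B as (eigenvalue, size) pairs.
Jordan blocks: (1, 1), (5, 1), (5, 1), (5, 1)

λ = 1: algebraic multiplicity 1 (exponent in χ_B), largest block size 1 (exponent in m_B), 1 block (geometric multiplicity). This forces block sizes [1].
λ = 5: algebraic multiplicity 3 (exponent in χ_B), largest block size 1 (exponent in m_B), 3 blocks (geometric multiplicity). These force block sizes [1, 1, 1].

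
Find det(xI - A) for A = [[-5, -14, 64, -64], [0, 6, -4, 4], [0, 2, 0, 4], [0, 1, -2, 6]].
χ_A(x) = (x - 4)^3(x + 5)

xI - A = [[x + 5, 14, -64, 64], [0, x - 6, 4, -4], [0, -2, x, -4], [0, -1, 2, x - 6]].

Expanding det(xI - A) along the first row:
det(xI - A) = + (x + 5)·det([[x - 6, 4, -4], [-2, x, -4], [-1, 2, x - 6]]) - (14)·det([[0, 4, -4], [0, x, -4], [0, 2, x - 6]]) + (-64)·det([[0, x - 6, -4], [0, -2, -4], [0, -1, x - 6]]) - (64)·det([[0, x - 6, 4], [0, -2, x], [0, -1, 2]]).

Evaluating gives χ_A(x) = x^4 - 7x^3 - 12x^2 + 176x - 320 = (x - 4)^3(x + 5).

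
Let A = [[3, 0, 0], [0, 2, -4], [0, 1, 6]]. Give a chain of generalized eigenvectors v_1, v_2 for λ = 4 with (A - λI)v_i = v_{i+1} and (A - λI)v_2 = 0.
We seek v_1 ∈ ker((A - 4I)^2) \ ker(A - 4I), then set v_{i+1} = (A - 4I) v_i.

One such chain is v_1 = [[0, 1, 0]]^T, v_2 = [[0, -2, 1]]^T. Check: (A - 4I) v_2 = [[0, 0, 0]]^T = 0.

v_1 = [[0, 1, 0]]^T, v_2 = [[0, -2, 1]]^T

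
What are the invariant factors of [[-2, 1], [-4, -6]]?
(x + 4)^2

The Jordan structure of A has elementary divisors (x + 4)^2. Arranging the block sizes at each eigenvalue in decreasing order and taking row products gives the invariant factors.

Invariant factors (smallest first, each dividing the next): (x + 4)^2.

Check: the last factor (x + 4)^2 is the minimal polynomial, and the product (x + 4)^2 is the characteristic polynomial.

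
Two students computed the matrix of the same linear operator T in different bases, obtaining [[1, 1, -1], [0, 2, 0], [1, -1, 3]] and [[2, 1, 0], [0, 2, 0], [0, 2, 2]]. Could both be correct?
Two matrices over a field are similar if and only if they have the same invariant factors.

Both A and B have characteristic polynomial (x - 2)^3 and minimal polynomial (x - 2)^2. Computing further, both have invariant factors x - 2, (x - 2)^2. Hence A and B are similar.

Yes.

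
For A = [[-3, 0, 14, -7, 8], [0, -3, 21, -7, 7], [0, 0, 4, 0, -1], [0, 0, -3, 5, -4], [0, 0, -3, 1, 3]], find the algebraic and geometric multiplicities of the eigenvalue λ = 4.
algebraic multiplicity 3, geometric multiplicity 1

The characteristic polynomial is (x - 4)^3(x + 3)^2, so the factor x - 4 appears with exponent 3: the algebraic multiplicity is 3.

rank(A - 4I) = 4, so the eigenspace has dimension 5 - 4 = 1: the geometric multiplicity is 1.

Since 1 < 3, A is not diagonalizable.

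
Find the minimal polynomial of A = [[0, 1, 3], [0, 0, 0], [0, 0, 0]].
The characteristic polynomial factors as x^3. The minimal polynomial is ∏(x - λ)^{k_λ} where k_λ is the size of the largest Jordan block at λ.

For λ = 0: rank(A) = 1, and the largest Jordan block has size 2 (the smallest k with rank(A^k) = rank(A^(k+1))).

So m_A(x) = x^2.

m_A(x) = x^2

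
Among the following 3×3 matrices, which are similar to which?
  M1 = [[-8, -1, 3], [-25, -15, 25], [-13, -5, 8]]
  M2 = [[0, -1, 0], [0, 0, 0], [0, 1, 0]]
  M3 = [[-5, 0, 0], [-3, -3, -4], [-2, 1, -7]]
Characteristic polynomials: χ_{M1} = (x + 5)^3, χ_{M2} = x^3, χ_{M3} = (x + 5)^3.

{M1, M3}: invariant factors (x + 5)^3.

{M2}: invariant factors x, x^2.

Matrices are similar if and only if their invariant-factor lists agree; the partition into similarity classes is {M1, M3}, {M2}.

2 classes: {M1, M3}, {M2}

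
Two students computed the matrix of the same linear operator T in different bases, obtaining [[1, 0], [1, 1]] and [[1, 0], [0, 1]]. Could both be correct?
Both have characteristic polynomial (x - 1)^2, but the minimal polynomial of A is (x - 1)^2 while the minimal polynomial of B is x - 1. The minimal polynomial is a similarity invariant, so A and B are not similar.

No.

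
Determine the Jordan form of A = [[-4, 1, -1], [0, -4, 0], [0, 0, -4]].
The characteristic polynomial is det(xI - A) = (x + 4)^3, so the eigenvalues are -4 (algebraic multiplicity 3).

For λ = -4: rank(A + 4I) = 1, rank((A + 4I)^2) = 0. The eigenspace has dimension 3 - 1 = 2, so there are 2 Jordan blocks; the rank sequence gives block sizes [2, 1].

Assembling the blocks gives the Jordan form J above.

J = [[-4, 1, 0], [0, -4, 0], [0, 0, -4]]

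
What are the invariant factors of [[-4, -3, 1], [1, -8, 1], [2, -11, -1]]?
The Jordan structure of A has elementary divisors (x + 5), (x + 4)^2. Arranging the block sizes at each eigenvalue in decreasing order and taking row products gives the invariant factors.

Invariant factors (smallest first, each dividing the next): (x + 4)^2(x + 5).

Check: the last factor (x + 4)^2(x + 5) is the minimal polynomial, and the product (x + 4)^2(x + 5) is the characteristic polynomial.

(x + 4)^2(x + 5)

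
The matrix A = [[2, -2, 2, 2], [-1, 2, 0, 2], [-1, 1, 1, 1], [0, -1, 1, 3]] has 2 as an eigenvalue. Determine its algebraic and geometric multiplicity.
algebraic multiplicity 4, geometric multiplicity 2

The characteristic polynomial is (x - 2)^4, so the factor x - 2 appears with exponent 4: the algebraic multiplicity is 4.

rank(A - 2I) = 2, so the eigenspace has dimension 4 - 2 = 2: the geometric multiplicity is 2.

Since 2 < 4, A is not diagonalizable.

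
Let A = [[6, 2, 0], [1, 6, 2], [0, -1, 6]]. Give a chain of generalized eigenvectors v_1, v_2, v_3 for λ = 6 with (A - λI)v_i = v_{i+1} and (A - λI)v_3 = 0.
v_1 = [[1, -1, 0]]^T, v_2 = [[-2, 1, 1]]^T, v_3 = [[2, 0, -1]]^T

We seek v_1 ∈ ker((A - 6I)^3) \ ker((A - 6I)^2), then set v_{i+1} = (A - 6I) v_i.

One such chain is v_1 = [[1, -1, 0]]^T, v_2 = [[-2, 1, 1]]^T, v_3 = [[2, 0, -1]]^T. Check: (A - 6I) v_3 = [[0, 0, 0]]^T = 0.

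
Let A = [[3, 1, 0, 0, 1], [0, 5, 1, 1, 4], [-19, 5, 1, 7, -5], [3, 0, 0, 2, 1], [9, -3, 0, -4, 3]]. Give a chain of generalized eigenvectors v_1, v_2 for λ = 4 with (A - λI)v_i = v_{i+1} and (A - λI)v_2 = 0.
v_1 = [[0, 0, -2, 0, 1]]^T, v_2 = [[1, 2, 1, 1, -1]]^T

We seek v_1 ∈ ker((A - 4I)^2) \ ker(A - 4I), then set v_{i+1} = (A - 4I) v_i.

One such chain is v_1 = [[0, 0, -2, 0, 1]]^T, v_2 = [[1, 2, 1, 1, -1]]^T. Check: (A - 4I) v_2 = [[0, 0, 0, 0, 0]]^T = 0.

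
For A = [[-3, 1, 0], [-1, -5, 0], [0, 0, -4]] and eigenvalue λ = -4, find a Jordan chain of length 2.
We seek v_1 ∈ ker((A + 4I)^2) \ ker(A + 4I), then set v_{i+1} = (A + 4I) v_i.

One such chain is v_1 = [[0, 1, 0]]^T, v_2 = [[1, -1, 0]]^T. Check: (A + 4I) v_2 = [[0, 0, 0]]^T = 0.

v_1 = [[0, 1, 0]]^T, v_2 = [[1, -1, 0]]^T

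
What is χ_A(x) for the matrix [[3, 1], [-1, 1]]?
xI - A = [[x - 3, -1], [1, x - 1]].

Expanding det(xI - A) along the first row:
det(xI - A) = + (x - 3)·det([[x - 1]]) - (-1)·det([[1]]).

Evaluating gives χ_A(x) = x^2 - 4x + 4 = (x - 2)^2.

χ_A(x) = (x - 2)^2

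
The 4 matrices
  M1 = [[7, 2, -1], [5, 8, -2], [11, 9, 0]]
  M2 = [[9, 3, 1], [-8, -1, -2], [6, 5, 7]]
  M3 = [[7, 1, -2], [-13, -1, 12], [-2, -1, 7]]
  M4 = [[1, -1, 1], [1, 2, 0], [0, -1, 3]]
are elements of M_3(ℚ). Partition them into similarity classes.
Characteristic polynomials: χ_{M1} = (x - 5)^3, χ_{M2} = (x - 5)^3, χ_{M3} = (x - 5)(x - 4)^2, χ_{M4} = (x - 2)^3.

{M1, M2}: invariant factors (x - 5)^3.

{M3}: invariant factors (x - 5)(x - 4)^2.

{M4}: invariant factors (x - 2)^3.

Matrices are similar if and only if their invariant-factor lists agree; the partition into similarity classes is {M1, M2}, {M3}, {M4}.

3 classes: {M1, M2}, {M3}, {M4}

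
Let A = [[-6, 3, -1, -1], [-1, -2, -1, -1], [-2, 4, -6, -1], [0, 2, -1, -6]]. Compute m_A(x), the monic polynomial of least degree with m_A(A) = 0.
m_A(x) = (x + 5)^2

The characteristic polynomial factors as (x + 5)^4. The minimal polynomial is ∏(x - λ)^{k_λ} where k_λ is the size of the largest Jordan block at λ.

For λ = -5: rank(A + 5I) = 2, and the largest Jordan block has size 2 (the smallest k with rank((A + 5I)^k) = rank((A + 5I)^(k+1))).

So m_A(x) = (x + 5)^2.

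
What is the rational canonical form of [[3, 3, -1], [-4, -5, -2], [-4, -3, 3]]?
R = [[0, 0, 5], [1, 0, 19], [0, 1, 1]]

The invariant factors of A (the non-unit diagonal entries of the Smith normal form of xI - A over ℚ[x]) are (x - 5)(x^2 + 4x + 1), each dividing the next. The characteristic polynomial is their product, (x - 5)(x^2 + 4x + 1).

The rational canonical form is the block-diagonal matrix of companion matrices C(f_i):
R = [[0, 0, 5], [1, 0, 19], [0, 1, 1]].

Note the characteristic polynomial does not split into linear factors over ℚ, so A has no Jordan form over ℚ; the rational canonical form exists over any field.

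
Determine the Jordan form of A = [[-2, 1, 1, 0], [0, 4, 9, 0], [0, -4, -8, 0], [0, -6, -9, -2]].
The characteristic polynomial is det(xI - A) = (x + 2)^4, so the eigenvalues are -2 (algebraic multiplicity 4).

For λ = -2: rank(A + 2I) = 2, rank((A + 2I)^2) = 1, rank((A + 2I)^3) = 0. The eigenspace has dimension 4 - 2 = 2, so there are 2 Jordan blocks; the rank sequence gives block sizes [3, 1].

Assembling the blocks gives the Jordan form J above.

J = [[-2, 1, 0, 0], [0, -2, 1, 0], [0, 0, -2, 0], [0, 0, 0, -2]]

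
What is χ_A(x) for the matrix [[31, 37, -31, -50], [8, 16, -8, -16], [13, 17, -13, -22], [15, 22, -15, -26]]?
xI - A = [[x - 31, -37, 31, 50], [-8, x - 16, 8, 16], [-13, -17, x + 13, 22], [-15, -22, 15, x + 26]].

Expanding det(xI - A) along the first row:
det(xI - A) = + (x - 31)·det([[x - 16, 8, 16], [-17, x + 13, 22], [-22, 15, x + 26]]) - (-37)·det([[-8, 8, 16], [-13, x + 13, 22], [-15, 15, x + 26]]) + (31)·det([[-8, x - 16, 16], [-13, -17, 22], [-15, -22, x + 26]]) - (50)·det([[-8, x - 16, 8], [-13, -17, x + 13], [-15, -22, 15]]).

Evaluating gives χ_A(x) = x^4 - 8x^3 + 16x^2 = x^2(x - 4)^2.

χ_A(x) = x^2(x - 4)^2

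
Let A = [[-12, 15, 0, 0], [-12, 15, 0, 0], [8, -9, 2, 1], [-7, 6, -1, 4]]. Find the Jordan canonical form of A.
J = [[0, 0, 0, 0], [0, 3, 1, 0], [0, 0, 3, 0], [0, 0, 0, 3]]

The characteristic polynomial is det(xI - A) = x(x - 3)^3, so the eigenvalues are 0 (algebraic multiplicity 1), 3 (algebraic multiplicity 3).

For λ = 0: algebraic multiplicity 1 gives one 1×1 block.

For λ = 3: rank(A - 3I) = 2, rank((A - 3I)^2) = 1. The eigenspace has dimension 4 - 2 = 2, so there are 2 Jordan blocks; the rank sequence gives block sizes [2, 1].

Assembling the blocks gives the Jordan form J above.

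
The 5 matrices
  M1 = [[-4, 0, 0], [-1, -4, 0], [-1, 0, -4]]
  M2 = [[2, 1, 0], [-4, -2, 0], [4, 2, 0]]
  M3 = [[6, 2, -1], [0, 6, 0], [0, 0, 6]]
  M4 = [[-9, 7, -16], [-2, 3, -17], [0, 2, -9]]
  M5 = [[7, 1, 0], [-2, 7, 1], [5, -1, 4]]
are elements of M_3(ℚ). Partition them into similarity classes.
Characteristic polynomials: χ_{M1} = (x + 4)^3, χ_{M2} = x^3, χ_{M3} = (x - 6)^3, χ_{M4} = (x + 5)^3, χ_{M5} = (x - 6)^3.

{M1}: invariant factors x + 4, (x + 4)^2.

{M2}: invariant factors x, x^2.

{M3}: invariant factors x - 6, (x - 6)^2.

{M4}: invariant factors (x + 5)^3.

{M5}: invariant factors (x - 6)^3.

Matrices are similar if and only if their invariant-factor lists agree; the partition into similarity classes is {M1}, {M2}, {M3}, {M4}, {M5}.

5 classes: {M1}, {M2}, {M3}, {M4}, {M5}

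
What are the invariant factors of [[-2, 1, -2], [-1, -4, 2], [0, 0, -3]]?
The Jordan structure of A has elementary divisors (x + 3)^2, (x + 3). Arranging the block sizes at each eigenvalue in decreasing order and taking row products gives the invariant factors.

Invariant factors (smallest first, each dividing the next): x + 3, (x + 3)^2.

Check: the last factor (x + 3)^2 is the minimal polynomial, and the product (x + 3)^3 is the characteristic polynomial.

x + 3, (x + 3)^2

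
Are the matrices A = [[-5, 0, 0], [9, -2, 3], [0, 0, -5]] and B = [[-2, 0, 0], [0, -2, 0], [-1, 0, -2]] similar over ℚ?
trace(A) = -12 but trace(B) = -6. The trace is a similarity invariant, so A and B are not similar.

No.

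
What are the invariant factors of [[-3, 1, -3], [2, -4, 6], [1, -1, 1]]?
The Jordan structure of A has elementary divisors (x + 2)^2, (x + 2). Arranging the block sizes at each eigenvalue in decreasing order and taking row products gives the invariant factors.

Invariant factors (smallest first, each dividing the next): x + 2, (x + 2)^2.

Check: the last factor (x + 2)^2 is the minimal polynomial, and the product (x + 2)^3 is the characteristic polynomial.

x + 2, (x + 2)^2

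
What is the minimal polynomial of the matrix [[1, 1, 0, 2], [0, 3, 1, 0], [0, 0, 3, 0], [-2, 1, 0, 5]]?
The characteristic polynomial factors as (x - 3)^4. The minimal polynomial is ∏(x - λ)^{k_λ} where k_λ is the size of the largest Jordan block at λ.

For λ = 3: rank(A - 3I) = 2, and the largest Jordan block has size 3 (the smallest k with rank((A - 3I)^k) = rank((A - 3I)^(k+1))).

So m_A(x) = (x - 3)^3.

m_A(x) = (x - 3)^3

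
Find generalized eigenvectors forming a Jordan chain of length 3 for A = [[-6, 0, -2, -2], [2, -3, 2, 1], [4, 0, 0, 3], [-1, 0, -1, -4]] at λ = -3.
We seek v_1 ∈ ker((A + 3I)^3) \ ker((A + 3I)^2), then set v_{i+1} = (A + 3I) v_i.

One such chain is v_1 = [[-2, 0, 1, 2]]^T, v_2 = [[0, 0, 1, -1]]^T, v_3 = [[0, 1, 0, 0]]^T. Check: (A + 3I) v_3 = [[0, 0, 0, 0]]^T = 0.

v_1 = [[-2, 0, 1, 2]]^T, v_2 = [[0, 0, 1, -1]]^T, v_3 = [[0, 1, 0, 0]]^T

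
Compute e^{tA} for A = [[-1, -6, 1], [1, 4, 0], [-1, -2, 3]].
e^{tA} = [[(t^2 - 3*t + 1)*e^{2*t}, 2*t*(t - 3)*e^{2*t}, t*(1 - t)*e^{2*t}], [t*(2 - t)*e^{2*t}/2, (-t^2 + 2*t + 1)*e^{2*t}, t^2*e^{2*t}/2], [-t*e^{2*t}, -2*t*e^{2*t}, (t + 1)*e^{2*t}]]

A has Jordan form J = [[2, 1, 0], [0, 2, 1], [0, 0, 2]] with A = PJP^{-1}, so e^{tA} = P e^{tJ} P^{-1}.

For a Jordan block J_k(λ), e^{tJ_k(λ)} = e^{λt} · (I + tN + t^2 N^2/2! + ... + t^{k-1} N^{k-1}/(k-1)!) where N is the nilpotent superdiagonal part.

Assembling the blocks and conjugating back gives the entries of e^{tA} as shown above.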